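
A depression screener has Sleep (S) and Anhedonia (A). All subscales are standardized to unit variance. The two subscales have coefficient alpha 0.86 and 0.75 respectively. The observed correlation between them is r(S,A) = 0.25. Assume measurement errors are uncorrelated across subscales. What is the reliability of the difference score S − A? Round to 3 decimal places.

0.740

Var(S−A) = 1 + 1 − 2·0.25 = 2 − 0.5 = 1.5.
Under uncorrelated errors the observed covariances equal the true-score covariances, so only the own-variance terms attenuate.
True-score variance = [0.86 + 0.75] − 0.5 = 1.61 − 0.5 = 1.11.
Reliability = 1.11 / 1.5 = 0.740.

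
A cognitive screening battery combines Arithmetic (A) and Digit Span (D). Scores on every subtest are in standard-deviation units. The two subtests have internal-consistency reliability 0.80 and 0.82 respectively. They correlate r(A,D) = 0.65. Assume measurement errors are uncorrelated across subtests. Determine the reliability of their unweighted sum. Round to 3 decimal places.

Var(A+D) = 2 + 2·[0.65] = 2 + 1.3 = 3.3.
Under uncorrelated errors the observed covariances equal the true-score covariances, so only the own-variance terms attenuate.
True-score variance = [0.80 + 0.82] + 1.3 = 1.62 + 1.3 = 2.92.
Reliability = 2.92 / 3.3 = 0.885.

0.885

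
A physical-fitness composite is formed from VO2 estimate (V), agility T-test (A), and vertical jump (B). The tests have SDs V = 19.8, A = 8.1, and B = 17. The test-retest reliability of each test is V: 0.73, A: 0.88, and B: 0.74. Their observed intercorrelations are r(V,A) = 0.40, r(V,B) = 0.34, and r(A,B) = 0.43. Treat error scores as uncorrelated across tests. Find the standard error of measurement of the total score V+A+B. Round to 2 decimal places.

13.74

Var(total) = 746.65 + 475.614 = 1222.26.
True-score variance = 557.786 + 475.614 = 1033.4, so reliability = 0.8455.
Error variance = 1222.26 − 1033.4 = 188.864; SEM = √188.864 = 13.74.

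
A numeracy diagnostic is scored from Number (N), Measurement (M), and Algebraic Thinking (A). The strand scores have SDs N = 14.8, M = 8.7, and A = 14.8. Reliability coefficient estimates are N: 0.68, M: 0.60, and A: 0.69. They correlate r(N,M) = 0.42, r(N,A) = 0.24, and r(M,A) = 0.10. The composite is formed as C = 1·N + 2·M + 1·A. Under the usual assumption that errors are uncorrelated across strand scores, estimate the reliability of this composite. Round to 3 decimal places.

0.767

Var(C) = 14.8² + 2²·8.7² + 14.8² + 2·[2·14.8·8.7·0.42 + 14.8·14.8·0.24 + 2·8.7·14.8·0.10] = 740.84 + 372.96 = 1113.8.
Under uncorrelated errors the observed covariances equal the true-score covariances, so only the own-variance terms attenuate.
True-score variance = [14.8²·0.68 + 2²·8.7²·0.60 + 14.8²·0.69] + 372.96 = 481.741 + 372.96 = 854.701.
Reliability = 854.701 / 1113.8 = 0.767.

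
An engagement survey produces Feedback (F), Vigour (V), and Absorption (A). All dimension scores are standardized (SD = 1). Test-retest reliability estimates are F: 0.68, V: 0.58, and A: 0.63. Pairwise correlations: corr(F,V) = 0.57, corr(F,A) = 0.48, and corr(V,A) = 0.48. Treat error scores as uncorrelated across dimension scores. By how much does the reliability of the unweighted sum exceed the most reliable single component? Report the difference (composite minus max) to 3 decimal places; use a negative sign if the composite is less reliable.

Var(sum) = 3 + 3.06 = 6.06; true-score variance = 1.89 + 3.06 = 4.95; composite reliability = 0.8168.
Max component reliability = 0.6800.
Difference = 0.8168 − 0.6800 = 0.137.

0.137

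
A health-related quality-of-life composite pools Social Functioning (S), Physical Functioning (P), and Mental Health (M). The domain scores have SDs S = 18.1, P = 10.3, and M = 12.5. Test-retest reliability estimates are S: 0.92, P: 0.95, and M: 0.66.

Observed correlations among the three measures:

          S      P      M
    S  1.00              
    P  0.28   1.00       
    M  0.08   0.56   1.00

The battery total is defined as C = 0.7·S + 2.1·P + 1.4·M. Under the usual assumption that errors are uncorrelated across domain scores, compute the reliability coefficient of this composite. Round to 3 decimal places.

Var(C) = 0.7²·18.1² + 2.1²·10.3² + 1.4²·12.5² + 2·[1.47·18.1·10.3·0.28 + 0.98·18.1·12.5·0.08 + 2.94·10.3·12.5·0.56] = 934.636 + 612.893 = 1547.53.
Under uncorrelated errors the observed covariances equal the true-score covariances, so only the own-variance terms attenuate.
True-score variance = [0.7²·18.1²·0.92 + 2.1²·10.3²·0.95 + 1.4²·12.5²·0.66] + 612.893 = 794.276 + 612.893 = 1407.17.
Reliability = 1407.17 / 1547.53 = 0.909.

0.909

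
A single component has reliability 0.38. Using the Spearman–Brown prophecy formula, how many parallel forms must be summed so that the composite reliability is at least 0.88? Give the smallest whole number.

12

k ≥ ρ*(1−ρ₁)/(ρ₁(1−ρ*)) = 0.88·0.62 / (0.38·0.12) = 11.965.
Smallest integer k = 12.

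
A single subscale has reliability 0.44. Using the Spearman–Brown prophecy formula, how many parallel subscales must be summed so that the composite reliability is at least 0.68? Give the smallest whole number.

3

k ≥ ρ*(1−ρ₁)/(ρ₁(1−ρ*)) = 0.68·0.56 / (0.44·0.32) = 2.705.
Smallest integer k = 3.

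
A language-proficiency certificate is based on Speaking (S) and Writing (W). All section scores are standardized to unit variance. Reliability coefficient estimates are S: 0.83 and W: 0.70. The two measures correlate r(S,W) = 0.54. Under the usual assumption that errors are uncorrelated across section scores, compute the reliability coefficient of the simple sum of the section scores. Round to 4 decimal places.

Var(S+W) = 2 + 2·[0.54] = 2 + 1.08 = 3.08.
Because errors are independent across components, Cov(Tᵢ,Tⱼ) = Cov(Xᵢ,Xⱼ); the off-diagonal part of the true-score variance is the same as above.
True-score variance = [0.83 + 0.70] + 1.08 = 1.53 + 1.08 = 2.61.
Reliability = 2.61 / 3.08 = 0.8474.

0.8474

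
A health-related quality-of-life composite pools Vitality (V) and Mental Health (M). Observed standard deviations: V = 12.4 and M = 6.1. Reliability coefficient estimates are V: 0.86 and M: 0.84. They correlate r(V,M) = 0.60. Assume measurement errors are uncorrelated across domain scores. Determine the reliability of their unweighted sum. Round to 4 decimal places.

0.9025

Var(V+M) = 12.4² + 6.1² + 2·[12.4·6.1·0.60] = 190.97 + 90.768 = 281.738.
With uncorrelated errors the cross-covariances are all true-score covariance, so they carry over unchanged; only the diagonal terms shrink to ρᵢσᵢ².
True-score variance = [12.4²·0.86 + 6.1²·0.84] + 90.768 = 163.49 + 90.768 = 254.258.
Reliability = 254.258 / 281.738 = 0.9025.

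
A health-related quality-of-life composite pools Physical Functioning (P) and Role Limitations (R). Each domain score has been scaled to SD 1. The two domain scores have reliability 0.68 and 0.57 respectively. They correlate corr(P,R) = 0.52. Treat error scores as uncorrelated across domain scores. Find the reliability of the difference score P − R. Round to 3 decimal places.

Var(P−R) = 1 + 1 − 2·0.52 = 2 − 1.04 = 0.96.
With uncorrelated errors the cross-covariances are all true-score covariance, so they carry over unchanged; only the diagonal terms shrink to ρᵢσᵢ².
True-score variance = [0.68 + 0.57] − 1.04 = 1.25 − 1.04 = 0.21.
Reliability = 0.21 / 0.96 = 0.219.

0.219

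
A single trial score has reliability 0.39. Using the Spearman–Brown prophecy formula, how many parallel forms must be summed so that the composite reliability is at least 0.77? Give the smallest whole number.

6

k ≥ ρ*(1−ρ₁)/(ρ₁(1−ρ*)) = 0.77·0.61 / (0.39·0.23) = 5.236.
Smallest integer k = 6.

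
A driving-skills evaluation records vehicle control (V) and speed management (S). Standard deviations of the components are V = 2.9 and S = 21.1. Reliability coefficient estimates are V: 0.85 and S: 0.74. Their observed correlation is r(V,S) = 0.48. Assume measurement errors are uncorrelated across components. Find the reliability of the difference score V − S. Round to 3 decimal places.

Var(V−S) = 2.9² + 21.1² − 2·2.9·21.1·0.48 = 453.62 − 58.7424 = 394.878.
With uncorrelated errors the cross-covariances are all true-score covariance, so they carry over unchanged; only the diagonal terms shrink to ρᵢσᵢ².
True-score variance = [2.9²·0.85 + 21.1²·0.74] − 58.7424 = 336.604 − 58.7424 = 277.861.
Reliability = 277.861 / 394.878 = 0.704.

0.704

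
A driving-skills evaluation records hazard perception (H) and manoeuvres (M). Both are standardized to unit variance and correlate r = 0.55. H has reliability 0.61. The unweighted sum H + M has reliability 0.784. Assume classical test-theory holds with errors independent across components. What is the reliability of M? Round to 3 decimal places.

Var(H+M) = 2 + 2·0.55 = 3.100.
True-score variance = ρ_H + ρ_M + 2·0.55, so 0.784 = (0.61 + ρ_M + 1.10) / 3.100.
ρ_M = 0.784·3.100 − 0.61 − 1.10 = 0.720.

0.720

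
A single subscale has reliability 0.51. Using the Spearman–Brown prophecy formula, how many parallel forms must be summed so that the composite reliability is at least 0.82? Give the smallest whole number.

k ≥ ρ*(1−ρ₁)/(ρ₁(1−ρ*)) = 0.82·0.49 / (0.51·0.18) = 4.377.
Smallest integer k = 5.

5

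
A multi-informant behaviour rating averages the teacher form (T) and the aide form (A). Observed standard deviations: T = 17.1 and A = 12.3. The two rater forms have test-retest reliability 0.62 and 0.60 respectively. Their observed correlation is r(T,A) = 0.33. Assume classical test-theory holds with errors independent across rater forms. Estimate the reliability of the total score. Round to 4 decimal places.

Var(T+A) = 17.1² + 12.3² + 2·[17.1·12.3·0.33] = 443.7 + 138.818 = 582.518.
Because errors are independent across components, Cov(Tᵢ,Tⱼ) = Cov(Xᵢ,Xⱼ); the off-diagonal part of the true-score variance is the same as above.
True-score variance = [17.1²·0.62 + 12.3²·0.60] + 138.818 = 272.068 + 138.818 = 410.886.
Reliability = 410.886 / 582.518 = 0.7054.

0.7054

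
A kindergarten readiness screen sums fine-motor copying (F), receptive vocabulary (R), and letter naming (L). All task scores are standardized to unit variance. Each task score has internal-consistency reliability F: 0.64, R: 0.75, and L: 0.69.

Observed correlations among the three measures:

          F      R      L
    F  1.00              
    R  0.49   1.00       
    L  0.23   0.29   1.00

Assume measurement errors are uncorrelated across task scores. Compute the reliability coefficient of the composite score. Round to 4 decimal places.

0.8167

Var(F+R+L) = 3 + 2·[0.49 + 0.23 + 0.29] = 3 + 2.02 = 5.02.
Under uncorrelated errors the observed covariances equal the true-score covariances, so only the own-variance terms attenuate.
True-score variance = [0.64 + 0.75 + 0.69] + 2.02 = 2.08 + 2.02 = 4.1.
Reliability = 4.1 / 5.02 = 0.8167.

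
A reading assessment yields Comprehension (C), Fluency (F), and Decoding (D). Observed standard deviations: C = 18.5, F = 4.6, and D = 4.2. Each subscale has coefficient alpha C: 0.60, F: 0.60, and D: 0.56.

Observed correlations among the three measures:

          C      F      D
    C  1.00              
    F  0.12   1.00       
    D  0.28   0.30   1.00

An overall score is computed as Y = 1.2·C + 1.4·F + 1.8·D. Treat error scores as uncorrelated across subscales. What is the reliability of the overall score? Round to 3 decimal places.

0.681

Var(Y) = 1.2²·18.5² + 1.4²·4.6² + 1.8²·4.2² + 2·[1.68·18.5·4.6·0.12 + 2.16·18.5·4.2·0.28 + 2.52·4.6·4.2·0.30] = 591.467 + 157.51 = 748.977.
Under uncorrelated errors the observed covariances equal the true-score covariances, so only the own-variance terms attenuate.
True-score variance = [1.2²·18.5²·0.60 + 1.4²·4.6²·0.60 + 1.8²·4.2²·0.56] + 157.51 = 352.594 + 157.51 = 510.104.
Reliability = 510.104 / 748.977 = 0.681.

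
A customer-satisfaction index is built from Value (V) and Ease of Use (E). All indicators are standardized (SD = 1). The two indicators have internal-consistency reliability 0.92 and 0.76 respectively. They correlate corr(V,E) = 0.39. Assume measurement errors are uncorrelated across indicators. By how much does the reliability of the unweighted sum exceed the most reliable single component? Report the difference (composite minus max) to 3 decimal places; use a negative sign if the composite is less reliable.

-0.035

Var(sum) = 2 + 0.78 = 2.78; true-score variance = 1.68 + 0.78 = 2.46; composite reliability = 0.8849.
Max component reliability = 0.9200.
Difference = 0.8849 − 0.9200 = -0.035.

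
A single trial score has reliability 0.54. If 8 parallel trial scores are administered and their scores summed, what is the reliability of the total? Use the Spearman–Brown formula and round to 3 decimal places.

0.904

ρ_k = kρ / (1 + (k−1)ρ) = 8·0.54 / (1 + 7·0.54) = 4.320 / 4.780 = 0.904.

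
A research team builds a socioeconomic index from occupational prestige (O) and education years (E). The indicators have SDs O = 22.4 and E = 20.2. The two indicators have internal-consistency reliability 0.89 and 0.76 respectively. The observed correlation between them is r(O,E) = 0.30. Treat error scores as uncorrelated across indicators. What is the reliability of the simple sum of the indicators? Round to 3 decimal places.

0.870

Var(O+E) = 22.4² + 20.2² + 2·[22.4·20.2·0.30] = 909.8 + 271.488 = 1181.29.
Because errors are independent across components, Cov(Tᵢ,Tⱼ) = Cov(Xᵢ,Xⱼ); the off-diagonal part of the true-score variance is the same as above.
True-score variance = [22.4²·0.89 + 20.2²·0.76] + 271.488 = 756.677 + 271.488 = 1028.16.
Reliability = 1028.16 / 1181.29 = 0.870.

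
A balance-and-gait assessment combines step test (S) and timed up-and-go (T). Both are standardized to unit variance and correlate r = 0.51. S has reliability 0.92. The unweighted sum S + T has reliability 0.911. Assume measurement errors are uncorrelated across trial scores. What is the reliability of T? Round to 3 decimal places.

Var(S+T) = 2 + 2·0.51 = 3.020.
True-score variance = ρ_S + ρ_T + 2·0.51, so 0.911 = (0.92 + ρ_T + 1.02) / 3.020.
ρ_T = 0.911·3.020 − 0.92 − 1.02 = 0.811.

0.811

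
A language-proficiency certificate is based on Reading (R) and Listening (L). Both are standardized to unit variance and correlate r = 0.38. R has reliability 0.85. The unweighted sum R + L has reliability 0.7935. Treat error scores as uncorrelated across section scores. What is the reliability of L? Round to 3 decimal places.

Var(R+L) = 2 + 2·0.38 = 2.760.
True-score variance = ρ_R + ρ_L + 2·0.38, so 0.7935 = (0.85 + ρ_L + 0.76) / 2.760.
ρ_L = 0.7935·2.760 − 0.85 − 0.76 = 0.580.

0.580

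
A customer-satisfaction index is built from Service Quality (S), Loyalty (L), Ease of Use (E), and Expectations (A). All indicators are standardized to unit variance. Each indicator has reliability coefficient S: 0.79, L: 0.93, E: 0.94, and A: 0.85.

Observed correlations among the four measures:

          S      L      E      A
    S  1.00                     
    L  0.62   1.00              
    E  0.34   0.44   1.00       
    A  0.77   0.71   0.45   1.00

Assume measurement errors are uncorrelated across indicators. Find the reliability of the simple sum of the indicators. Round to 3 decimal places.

Var(S+L+E+A) = 4 + 2·[0.62 + 0.34 + 0.77 + 0.44 + 0.71 + 0.45] = 4 + 6.66 = 10.66.
With uncorrelated errors the cross-covariances are all true-score covariance, so they carry over unchanged; only the diagonal terms shrink to ρᵢσᵢ².
True-score variance = [0.79 + 0.93 + 0.94 + 0.85] + 6.66 = 3.51 + 6.66 = 10.17.
Reliability = 10.17 / 10.66 = 0.954.

0.954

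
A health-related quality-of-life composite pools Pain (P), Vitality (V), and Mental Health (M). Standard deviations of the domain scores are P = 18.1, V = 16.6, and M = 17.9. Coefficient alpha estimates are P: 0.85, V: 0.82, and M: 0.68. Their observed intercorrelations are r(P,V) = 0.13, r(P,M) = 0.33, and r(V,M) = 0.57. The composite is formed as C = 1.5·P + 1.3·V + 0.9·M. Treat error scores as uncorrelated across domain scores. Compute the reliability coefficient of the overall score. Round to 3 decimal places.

Var(C) = 1.5²·18.1² + 1.3²·16.6² + 0.9²·17.9² + 2·[1.95·18.1·16.6·0.13 + 1.35·18.1·17.9·0.33 + 1.17·16.6·17.9·0.57] = 1462.35 + 837.334 = 2299.68.
With uncorrelated errors the cross-covariances are all true-score covariance, so they carry over unchanged; only the diagonal terms shrink to ρᵢσᵢ².
True-score variance = [1.5²·18.1²·0.85 + 1.3²·16.6²·0.82 + 0.9²·17.9²·0.68] + 837.334 = 1184.91 + 837.334 = 2022.24.
Reliability = 2022.24 / 2299.68 = 0.879.

0.879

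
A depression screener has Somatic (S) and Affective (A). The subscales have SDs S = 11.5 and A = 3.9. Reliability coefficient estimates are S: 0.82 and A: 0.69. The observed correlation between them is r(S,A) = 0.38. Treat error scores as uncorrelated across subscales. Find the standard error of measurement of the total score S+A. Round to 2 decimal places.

Var(total) = 147.46 + 34.086 = 181.546.
True-score variance = 118.94 + 34.086 = 153.026, so reliability = 0.8429.
Error variance = 181.546 − 153.026 = 28.5201; SEM = √28.5201 = 5.34.

5.34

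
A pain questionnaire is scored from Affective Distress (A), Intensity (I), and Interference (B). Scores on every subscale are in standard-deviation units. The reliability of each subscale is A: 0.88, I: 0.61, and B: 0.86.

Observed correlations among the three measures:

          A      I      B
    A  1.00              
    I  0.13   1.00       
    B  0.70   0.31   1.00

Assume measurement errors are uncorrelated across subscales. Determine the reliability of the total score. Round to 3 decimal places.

0.877

Var(A+I+B) = 3 + 2·[0.13 + 0.70 + 0.31] = 3 + 2.28 = 5.28.
Under uncorrelated errors the observed covariances equal the true-score covariances, so only the own-variance terms attenuate.
True-score variance = [0.88 + 0.61 + 0.86] + 2.28 = 2.35 + 2.28 = 4.63.
Reliability = 4.63 / 5.28 = 0.877.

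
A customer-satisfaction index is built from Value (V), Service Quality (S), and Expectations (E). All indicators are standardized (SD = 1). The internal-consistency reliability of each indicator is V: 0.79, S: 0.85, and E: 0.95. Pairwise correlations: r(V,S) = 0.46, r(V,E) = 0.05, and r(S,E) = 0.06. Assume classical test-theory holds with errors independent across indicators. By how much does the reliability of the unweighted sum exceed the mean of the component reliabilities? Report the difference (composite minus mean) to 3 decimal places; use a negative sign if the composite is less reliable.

0.038

Var(sum) = 3 + 1.14 = 4.14; true-score variance = 2.59 + 1.14 = 3.73; composite reliability = 0.9010.
Mean component reliability = 0.8633.
Difference = 0.9010 − 0.8633 = 0.038.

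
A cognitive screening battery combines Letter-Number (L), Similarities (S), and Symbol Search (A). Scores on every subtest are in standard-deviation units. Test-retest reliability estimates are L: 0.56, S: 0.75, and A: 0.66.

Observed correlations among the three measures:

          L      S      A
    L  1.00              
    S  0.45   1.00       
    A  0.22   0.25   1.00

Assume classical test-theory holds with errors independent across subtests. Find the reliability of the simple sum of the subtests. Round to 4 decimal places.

Var(L+S+A) = 3 + 2·[0.45 + 0.22 + 0.25] = 3 + 1.84 = 4.84.
With uncorrelated errors the cross-covariances are all true-score covariance, so they carry over unchanged; only the diagonal terms shrink to ρᵢσᵢ².
True-score variance = [0.56 + 0.75 + 0.66] + 1.84 = 1.97 + 1.84 = 3.81.
Reliability = 3.81 / 4.84 = 0.7872.

0.7872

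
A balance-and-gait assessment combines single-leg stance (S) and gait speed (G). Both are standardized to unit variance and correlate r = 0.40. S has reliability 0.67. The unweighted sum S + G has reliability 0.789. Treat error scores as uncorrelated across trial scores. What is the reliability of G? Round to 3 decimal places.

0.739

Var(S+G) = 2 + 2·0.40 = 2.800.
True-score variance = ρ_S + ρ_G + 2·0.40, so 0.789 = (0.67 + ρ_G + 0.80) / 2.800.
ρ_G = 0.789·2.800 − 0.67 − 0.80 = 0.739.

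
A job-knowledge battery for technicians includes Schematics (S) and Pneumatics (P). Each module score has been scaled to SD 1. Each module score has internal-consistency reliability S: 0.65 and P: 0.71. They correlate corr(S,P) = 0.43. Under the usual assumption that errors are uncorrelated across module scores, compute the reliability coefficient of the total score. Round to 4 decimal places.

0.7762

Var(S+P) = 2 + 2·[0.43] = 2 + 0.86 = 2.86.
Under uncorrelated errors the observed covariances equal the true-score covariances, so only the own-variance terms attenuate.
True-score variance = [0.65 + 0.71] + 0.86 = 1.36 + 0.86 = 2.22.
Reliability = 2.22 / 2.86 = 0.7762.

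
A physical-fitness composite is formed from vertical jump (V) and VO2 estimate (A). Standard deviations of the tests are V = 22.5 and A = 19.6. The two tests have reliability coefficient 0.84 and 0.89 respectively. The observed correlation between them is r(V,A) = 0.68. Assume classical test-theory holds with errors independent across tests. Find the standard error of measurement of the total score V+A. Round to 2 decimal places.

Var(total) = 890.41 + 599.76 = 1490.17.
True-score variance = 767.152 + 599.76 = 1366.91, so reliability = 0.9173.
Error variance = 1490.17 − 1366.91 = 123.258; SEM = √123.258 = 11.10.

11.10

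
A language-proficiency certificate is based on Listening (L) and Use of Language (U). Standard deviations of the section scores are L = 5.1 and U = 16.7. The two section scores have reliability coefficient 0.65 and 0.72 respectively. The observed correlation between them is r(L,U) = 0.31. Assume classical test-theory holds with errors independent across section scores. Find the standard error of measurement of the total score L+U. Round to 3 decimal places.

9.338

Var(total) = 304.9 + 52.8054 = 357.705.
True-score variance = 217.707 + 52.8054 = 270.513, so reliability = 0.7562.
Error variance = 357.705 − 270.513 = 87.1927; SEM = √87.1927 = 9.338.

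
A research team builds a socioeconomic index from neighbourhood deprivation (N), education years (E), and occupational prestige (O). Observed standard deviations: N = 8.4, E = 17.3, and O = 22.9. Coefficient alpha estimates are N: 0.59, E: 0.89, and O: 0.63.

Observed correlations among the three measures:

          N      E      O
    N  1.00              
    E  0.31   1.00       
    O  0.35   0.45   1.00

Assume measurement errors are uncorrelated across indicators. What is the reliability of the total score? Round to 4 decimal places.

0.8266

Var(N+E+O) = 8.4² + 17.3² + 22.9² + 2·[8.4·17.3·0.31 + 8.4·22.9·0.35 + 17.3·22.9·0.45] = 894.26 + 581.303 = 1475.56.
With uncorrelated errors the cross-covariances are all true-score covariance, so they carry over unchanged; only the diagonal terms shrink to ρᵢσᵢ².
True-score variance = [8.4²·0.59 + 17.3²·0.89 + 22.9²·0.63] + 581.303 = 638.377 + 581.303 = 1219.68.
Reliability = 1219.68 / 1475.56 = 0.8266.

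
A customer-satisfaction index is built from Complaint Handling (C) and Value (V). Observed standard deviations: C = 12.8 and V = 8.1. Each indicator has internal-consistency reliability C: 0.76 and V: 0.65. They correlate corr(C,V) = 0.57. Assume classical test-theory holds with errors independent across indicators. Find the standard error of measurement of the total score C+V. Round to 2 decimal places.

Var(total) = 229.45 + 118.195 = 347.645.
True-score variance = 167.165 + 118.195 = 285.36, so reliability = 0.8208.
Error variance = 347.645 − 285.36 = 62.2851; SEM = √62.2851 = 7.89.

7.89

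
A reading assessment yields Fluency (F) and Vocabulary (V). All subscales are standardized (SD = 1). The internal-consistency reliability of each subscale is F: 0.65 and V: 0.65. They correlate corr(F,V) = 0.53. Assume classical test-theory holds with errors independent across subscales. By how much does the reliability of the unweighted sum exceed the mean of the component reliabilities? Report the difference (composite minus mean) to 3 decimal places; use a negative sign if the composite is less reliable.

Var(sum) = 2 + 1.06 = 3.06; true-score variance = 1.3 + 1.06 = 2.36; composite reliability = 0.7712.
Mean component reliability = 0.6500.
Difference = 0.7712 − 0.6500 = 0.121.

0.121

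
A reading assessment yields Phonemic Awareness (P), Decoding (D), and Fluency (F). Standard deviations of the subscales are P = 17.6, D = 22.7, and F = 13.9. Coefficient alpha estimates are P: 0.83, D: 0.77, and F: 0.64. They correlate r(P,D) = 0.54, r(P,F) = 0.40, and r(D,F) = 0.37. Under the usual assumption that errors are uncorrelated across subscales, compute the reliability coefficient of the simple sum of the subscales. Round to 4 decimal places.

Var(P+D+F) = 17.6² + 22.7² + 13.9² + 2·[17.6·22.7·0.54 + 17.6·13.9·0.40 + 22.7·13.9·0.37] = 1018.26 + 860.686 = 1878.95.
Because errors are independent across components, Cov(Tᵢ,Tⱼ) = Cov(Xᵢ,Xⱼ); the off-diagonal part of the true-score variance is the same as above.
True-score variance = [17.6²·0.83 + 22.7²·0.77 + 13.9²·0.64] + 860.686 = 777.529 + 860.686 = 1638.21.
Reliability = 1638.21 / 1878.95 = 0.8719.

0.8719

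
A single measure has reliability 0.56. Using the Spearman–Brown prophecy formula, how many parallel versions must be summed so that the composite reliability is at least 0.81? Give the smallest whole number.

4

k ≥ ρ*(1−ρ₁)/(ρ₁(1−ρ*)) = 0.81·0.44 / (0.56·0.19) = 3.350.
Smallest integer k = 4.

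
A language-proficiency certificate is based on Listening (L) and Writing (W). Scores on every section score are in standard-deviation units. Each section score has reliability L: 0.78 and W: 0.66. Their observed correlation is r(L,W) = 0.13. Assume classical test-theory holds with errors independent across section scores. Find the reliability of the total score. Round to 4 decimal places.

Var(L+W) = 2 + 2·[0.13] = 2 + 0.26 = 2.26.
Under uncorrelated errors the observed covariances equal the true-score covariances, so only the own-variance terms attenuate.
True-score variance = [0.78 + 0.66] + 0.26 = 1.44 + 0.26 = 1.7.
Reliability = 1.7 / 2.26 = 0.7522.

0.7522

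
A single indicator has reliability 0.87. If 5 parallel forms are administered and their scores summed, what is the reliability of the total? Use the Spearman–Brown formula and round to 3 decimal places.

0.971

ρ_k = kρ / (1 + (k−1)ρ) = 5·0.87 / (1 + 4·0.87) = 4.350 / 4.480 = 0.971.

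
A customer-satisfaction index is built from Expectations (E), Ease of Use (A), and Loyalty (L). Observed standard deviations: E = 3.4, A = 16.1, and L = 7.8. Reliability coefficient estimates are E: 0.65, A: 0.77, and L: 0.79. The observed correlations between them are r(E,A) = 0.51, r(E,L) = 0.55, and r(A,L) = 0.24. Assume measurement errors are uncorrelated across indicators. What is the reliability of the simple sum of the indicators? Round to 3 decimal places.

0.840

Var(E+A+L) = 3.4² + 16.1² + 7.8² + 2·[3.4·16.1·0.51 + 3.4·7.8·0.55 + 16.1·7.8·0.24] = 331.61 + 145.285 = 476.895.
Under uncorrelated errors the observed covariances equal the true-score covariances, so only the own-variance terms attenuate.
True-score variance = [3.4²·0.65 + 16.1²·0.77 + 7.8²·0.79] + 145.285 = 255.169 + 145.285 = 400.455.
Reliability = 400.455 / 476.895 = 0.840.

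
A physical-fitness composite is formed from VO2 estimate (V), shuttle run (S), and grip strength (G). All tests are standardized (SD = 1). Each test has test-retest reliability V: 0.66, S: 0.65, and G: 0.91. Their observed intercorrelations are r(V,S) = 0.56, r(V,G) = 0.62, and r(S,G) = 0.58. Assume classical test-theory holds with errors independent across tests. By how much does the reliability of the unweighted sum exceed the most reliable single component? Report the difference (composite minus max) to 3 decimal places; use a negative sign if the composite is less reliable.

Var(sum) = 3 + 3.52 = 6.52; true-score variance = 2.22 + 3.52 = 5.74; composite reliability = 0.8804.
Max component reliability = 0.9100.
Difference = 0.8804 − 0.9100 = -0.030.

-0.030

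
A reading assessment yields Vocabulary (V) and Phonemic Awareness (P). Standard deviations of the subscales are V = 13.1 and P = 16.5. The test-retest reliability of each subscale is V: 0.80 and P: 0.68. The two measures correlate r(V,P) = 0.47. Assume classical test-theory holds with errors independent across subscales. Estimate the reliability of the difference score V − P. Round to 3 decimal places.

0.495

Var(V−P) = 13.1² + 16.5² − 2·13.1·16.5·0.47 = 443.86 − 203.181 = 240.679.
Under uncorrelated errors the observed covariances equal the true-score covariances, so only the own-variance terms attenuate.
True-score variance = [13.1²·0.80 + 16.5²·0.68] − 203.181 = 322.418 − 203.181 = 119.237.
Reliability = 119.237 / 240.679 = 0.495.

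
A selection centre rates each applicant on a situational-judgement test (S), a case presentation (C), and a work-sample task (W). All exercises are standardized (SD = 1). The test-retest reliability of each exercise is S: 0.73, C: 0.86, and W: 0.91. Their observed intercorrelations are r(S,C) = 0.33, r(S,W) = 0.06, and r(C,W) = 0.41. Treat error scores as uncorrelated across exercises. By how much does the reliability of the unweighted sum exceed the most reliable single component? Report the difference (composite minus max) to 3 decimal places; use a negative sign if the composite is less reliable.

Var(sum) = 3 + 1.6 = 4.6; true-score variance = 2.5 + 1.6 = 4.1; composite reliability = 0.8913.
Max component reliability = 0.9100.
Difference = 0.8913 − 0.9100 = -0.019.

-0.019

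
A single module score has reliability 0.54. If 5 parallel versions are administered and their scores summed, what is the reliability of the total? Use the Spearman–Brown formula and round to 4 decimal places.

ρ_k = kρ / (1 + (k−1)ρ) = 5·0.54 / (1 + 4·0.54) = 2.700 / 3.160 = 0.8544.

0.8544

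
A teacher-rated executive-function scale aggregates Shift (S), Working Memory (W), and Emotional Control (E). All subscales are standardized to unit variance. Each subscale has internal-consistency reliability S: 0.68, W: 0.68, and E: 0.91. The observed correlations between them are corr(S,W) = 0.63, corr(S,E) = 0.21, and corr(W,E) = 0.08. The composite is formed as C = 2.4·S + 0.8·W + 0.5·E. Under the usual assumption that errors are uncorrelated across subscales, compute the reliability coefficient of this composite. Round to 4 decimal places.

Var(C) = 2.4² + 0.8² + 0.5² + 2·[1.92·0.63 + 1.2·0.21 + 0.4·0.08] = 6.65 + 2.9872 = 9.6372.
Under uncorrelated errors the observed covariances equal the true-score covariances, so only the own-variance terms attenuate.
True-score variance = [2.4²·0.68 + 0.8²·0.68 + 0.5²·0.91] + 2.9872 = 4.5795 + 2.9872 = 7.5667.
Reliability = 7.5667 / 9.6372 = 0.7852.

0.7852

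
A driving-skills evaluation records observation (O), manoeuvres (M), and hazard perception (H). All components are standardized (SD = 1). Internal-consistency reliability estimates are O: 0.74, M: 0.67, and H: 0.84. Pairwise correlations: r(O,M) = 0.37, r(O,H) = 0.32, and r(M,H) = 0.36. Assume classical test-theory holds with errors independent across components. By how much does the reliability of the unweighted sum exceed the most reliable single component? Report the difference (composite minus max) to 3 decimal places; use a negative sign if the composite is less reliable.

Var(sum) = 3 + 2.1 = 5.1; true-score variance = 2.25 + 2.1 = 4.35; composite reliability = 0.8529.
Max component reliability = 0.8400.
Difference = 0.8529 − 0.8400 = 0.013.

0.013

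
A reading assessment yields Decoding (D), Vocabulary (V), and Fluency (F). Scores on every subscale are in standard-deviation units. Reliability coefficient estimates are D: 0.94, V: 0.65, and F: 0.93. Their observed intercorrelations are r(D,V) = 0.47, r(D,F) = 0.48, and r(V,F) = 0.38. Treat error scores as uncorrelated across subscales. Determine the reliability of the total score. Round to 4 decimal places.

Var(D+V+F) = 3 + 2·[0.47 + 0.48 + 0.38] = 3 + 2.66 = 5.66.
Under uncorrelated errors the observed covariances equal the true-score covariances, so only the own-variance terms attenuate.
True-score variance = [0.94 + 0.65 + 0.93] + 2.66 = 2.52 + 2.66 = 5.18.
Reliability = 5.18 / 5.66 = 0.9152.

0.9152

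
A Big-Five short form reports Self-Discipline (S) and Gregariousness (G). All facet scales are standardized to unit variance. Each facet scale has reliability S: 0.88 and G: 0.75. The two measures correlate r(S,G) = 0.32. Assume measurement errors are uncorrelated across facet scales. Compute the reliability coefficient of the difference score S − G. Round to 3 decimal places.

0.728

Var(S−G) = 1 + 1 − 2·0.32 = 2 − 0.64 = 1.36.
Because errors are independent across components, Cov(Tᵢ,Tⱼ) = Cov(Xᵢ,Xⱼ); the off-diagonal part of the true-score variance is the same as above.
True-score variance = [0.88 + 0.75] − 0.64 = 1.63 − 0.64 = 0.99.
Reliability = 0.99 / 1.36 = 0.728.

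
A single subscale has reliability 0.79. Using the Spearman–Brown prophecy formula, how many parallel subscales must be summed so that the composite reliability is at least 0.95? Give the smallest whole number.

6

k ≥ ρ*(1−ρ₁)/(ρ₁(1−ρ*)) = 0.95·0.21 / (0.79·0.05) = 5.051.
Smallest integer k = 6.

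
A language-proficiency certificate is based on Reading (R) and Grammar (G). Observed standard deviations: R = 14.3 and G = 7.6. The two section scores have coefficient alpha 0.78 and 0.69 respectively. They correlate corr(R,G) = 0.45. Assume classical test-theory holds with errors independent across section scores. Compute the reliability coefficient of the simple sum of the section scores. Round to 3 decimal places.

0.825

Var(R+G) = 14.3² + 7.6² + 2·[14.3·7.6·0.45] = 262.25 + 97.812 = 360.062.
Because errors are independent across components, Cov(Tᵢ,Tⱼ) = Cov(Xᵢ,Xⱼ); the off-diagonal part of the true-score variance is the same as above.
True-score variance = [14.3²·0.78 + 7.6²·0.69] + 97.812 = 199.357 + 97.812 = 297.169.
Reliability = 297.169 / 360.062 = 0.825.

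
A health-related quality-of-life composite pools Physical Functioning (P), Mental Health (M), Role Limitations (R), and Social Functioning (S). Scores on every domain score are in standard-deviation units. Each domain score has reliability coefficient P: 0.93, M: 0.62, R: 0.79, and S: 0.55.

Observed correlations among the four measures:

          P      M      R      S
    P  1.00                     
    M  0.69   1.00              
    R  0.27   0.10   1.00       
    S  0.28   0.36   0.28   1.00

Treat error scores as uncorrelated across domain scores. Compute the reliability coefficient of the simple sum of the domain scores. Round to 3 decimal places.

0.861

Var(P+M+R+S) = 4 + 2·[0.69 + 0.27 + 0.28 + 0.10 + 0.36 + 0.28] = 4 + 3.96 = 7.96.
Because errors are independent across components, Cov(Tᵢ,Tⱼ) = Cov(Xᵢ,Xⱼ); the off-diagonal part of the true-score variance is the same as above.
True-score variance = [0.93 + 0.62 + 0.79 + 0.55] + 3.96 = 2.89 + 3.96 = 6.85.
Reliability = 6.85 / 7.96 = 0.861.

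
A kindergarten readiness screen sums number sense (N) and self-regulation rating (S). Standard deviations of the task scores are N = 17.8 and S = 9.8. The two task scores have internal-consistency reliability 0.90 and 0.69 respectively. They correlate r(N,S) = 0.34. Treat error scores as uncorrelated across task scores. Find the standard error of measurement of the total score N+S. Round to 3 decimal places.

7.839

Var(total) = 412.88 + 118.619 = 531.499.
True-score variance = 351.424 + 118.619 = 470.043, so reliability = 0.8844.
Error variance = 531.499 − 470.043 = 61.4564; SEM = √61.4564 = 7.839.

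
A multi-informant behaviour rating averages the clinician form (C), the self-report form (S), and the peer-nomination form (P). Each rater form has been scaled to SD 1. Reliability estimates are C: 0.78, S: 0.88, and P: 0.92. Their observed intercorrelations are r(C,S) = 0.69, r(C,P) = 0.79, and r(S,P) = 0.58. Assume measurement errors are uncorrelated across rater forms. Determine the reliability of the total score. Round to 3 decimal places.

0.941

Var(C+S+P) = 3 + 2·[0.69 + 0.79 + 0.58] = 3 + 4.12 = 7.12.
Because errors are independent across components, Cov(Tᵢ,Tⱼ) = Cov(Xᵢ,Xⱼ); the off-diagonal part of the true-score variance is the same as above.
True-score variance = [0.78 + 0.88 + 0.92] + 4.12 = 2.58 + 4.12 = 6.7.
Reliability = 6.7 / 7.12 = 0.941.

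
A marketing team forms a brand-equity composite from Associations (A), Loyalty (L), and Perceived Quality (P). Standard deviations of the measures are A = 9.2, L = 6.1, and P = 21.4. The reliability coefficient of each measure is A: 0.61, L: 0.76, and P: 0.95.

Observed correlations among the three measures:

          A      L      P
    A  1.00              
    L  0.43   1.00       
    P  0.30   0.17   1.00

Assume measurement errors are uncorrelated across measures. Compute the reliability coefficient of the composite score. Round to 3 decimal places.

Var(A+L+P) = 9.2² + 6.1² + 21.4² + 2·[9.2·6.1·0.43 + 9.2·21.4·0.30 + 6.1·21.4·0.17] = 579.81 + 210.775 = 790.585.
With uncorrelated errors the cross-covariances are all true-score covariance, so they carry over unchanged; only the diagonal terms shrink to ρᵢσᵢ².
True-score variance = [9.2²·0.61 + 6.1²·0.76 + 21.4²·0.95] + 210.775 = 514.972 + 210.775 = 725.747.
Reliability = 725.747 / 790.585 = 0.918.

0.918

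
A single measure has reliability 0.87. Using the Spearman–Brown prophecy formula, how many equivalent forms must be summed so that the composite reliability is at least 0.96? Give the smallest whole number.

k ≥ ρ*(1−ρ₁)/(ρ₁(1−ρ*)) = 0.96·0.13 / (0.87·0.04) = 3.586.
Smallest integer k = 4.

4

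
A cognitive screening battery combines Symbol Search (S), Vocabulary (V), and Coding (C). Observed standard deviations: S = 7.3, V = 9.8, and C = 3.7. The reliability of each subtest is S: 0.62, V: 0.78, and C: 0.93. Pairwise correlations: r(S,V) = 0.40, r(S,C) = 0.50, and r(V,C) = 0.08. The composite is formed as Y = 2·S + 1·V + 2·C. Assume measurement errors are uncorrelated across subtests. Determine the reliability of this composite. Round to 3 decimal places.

0.823

Var(Y) = 2²·7.3² + 9.8² + 2²·3.7² + 2·[2·7.3·9.8·0.40 + 4·7.3·3.7·0.50 + 2·9.8·3.7·0.08] = 363.96 + 234.107 = 598.067.
With uncorrelated errors the cross-covariances are all true-score covariance, so they carry over unchanged; only the diagonal terms shrink to ρᵢσᵢ².
True-score variance = [2²·7.3²·0.62 + 9.8²·0.78 + 2²·3.7²·0.93] + 234.107 = 257.997 + 234.107 = 492.104.
Reliability = 492.104 / 598.067 = 0.823.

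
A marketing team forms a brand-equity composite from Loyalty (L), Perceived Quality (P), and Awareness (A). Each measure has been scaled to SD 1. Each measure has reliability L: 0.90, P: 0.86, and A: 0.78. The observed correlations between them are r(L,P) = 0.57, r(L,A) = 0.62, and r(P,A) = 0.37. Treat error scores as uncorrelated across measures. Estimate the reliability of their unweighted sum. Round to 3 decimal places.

Var(L+P+A) = 3 + 2·[0.57 + 0.62 + 0.37] = 3 + 3.12 = 6.12.
Because errors are independent across components, Cov(Tᵢ,Tⱼ) = Cov(Xᵢ,Xⱼ); the off-diagonal part of the true-score variance is the same as above.
True-score variance = [0.90 + 0.86 + 0.78] + 3.12 = 2.54 + 3.12 = 5.66.
Reliability = 5.66 / 6.12 = 0.925.

0.925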